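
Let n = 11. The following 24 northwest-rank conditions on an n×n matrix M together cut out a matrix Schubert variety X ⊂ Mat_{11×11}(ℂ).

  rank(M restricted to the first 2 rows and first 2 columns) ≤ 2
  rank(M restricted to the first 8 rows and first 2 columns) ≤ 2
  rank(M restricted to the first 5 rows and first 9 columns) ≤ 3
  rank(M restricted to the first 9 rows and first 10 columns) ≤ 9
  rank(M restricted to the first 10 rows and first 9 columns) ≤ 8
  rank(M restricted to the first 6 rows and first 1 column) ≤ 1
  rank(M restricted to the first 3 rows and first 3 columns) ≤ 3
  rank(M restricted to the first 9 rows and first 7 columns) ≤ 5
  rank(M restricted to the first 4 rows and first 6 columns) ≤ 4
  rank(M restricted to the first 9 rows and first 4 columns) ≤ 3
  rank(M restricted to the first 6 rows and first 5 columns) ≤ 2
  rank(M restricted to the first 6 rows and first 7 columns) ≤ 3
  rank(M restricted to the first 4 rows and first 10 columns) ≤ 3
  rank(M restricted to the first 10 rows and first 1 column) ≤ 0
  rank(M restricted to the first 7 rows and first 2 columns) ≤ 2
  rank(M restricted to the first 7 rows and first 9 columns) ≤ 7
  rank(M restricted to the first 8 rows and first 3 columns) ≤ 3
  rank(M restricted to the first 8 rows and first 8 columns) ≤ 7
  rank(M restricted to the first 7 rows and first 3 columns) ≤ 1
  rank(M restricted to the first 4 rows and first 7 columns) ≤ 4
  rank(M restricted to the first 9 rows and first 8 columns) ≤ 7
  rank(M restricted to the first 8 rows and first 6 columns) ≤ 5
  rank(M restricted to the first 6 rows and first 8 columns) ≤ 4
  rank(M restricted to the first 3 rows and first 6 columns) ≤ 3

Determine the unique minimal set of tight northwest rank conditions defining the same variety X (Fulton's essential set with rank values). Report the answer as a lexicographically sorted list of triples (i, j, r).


The tightest implied rank at each (i,j), from the 24 conditions:

  R[1]: 0, 1, 1, 1, 1, 1, 1, 1, 1, 1, 1
  R[2]: 0, 1, 1, 2, 2, 2, 2, 2, 2, 2, 2
  R[3]: 0, 1, 1, 2, 2, 3, 3, 3, 3, 3, 3
  R[4]: 0, 1, 1, 2, 2, 3, 3, 3, 3, 3, 4
  R[5]: 0, 1, 1, 2, 2, 3, 3, 3, 3, 4, 5
  R[6]: 0, 1, 1, 2, 2, 3, 3, 4, 4, 5, 6
  R[7]: 0, 1, 1, 2, 3, 4, 4, 5, 5, 6, 7
  R[8]: 0, 1, 2, 3, 4, 5, 5, 6, 6, 7, 8
  R[9]: 0, 1, 2, 3, 4, 5, 5, 6, 7, 8, 9
  R[10]: 0, 1, 2, 3, 4, 5, 6, 7, 8, 9, 10
  R[11]: 1, 2, 3, 4, 5, 6, 7, 8, 9, 10, 11

the unique w with this rank table is (2, 4, 6, 11, 10, 8, 5, 3, 9, 7, 1).

|D(w)|=29, |Ess(w)|=7:

[(4, 10, 3), (5, 9, 3), (6, 5, 2), (6, 7, 3), (7, 3, 1), (9, 7, 5), (10, 1, 0)]


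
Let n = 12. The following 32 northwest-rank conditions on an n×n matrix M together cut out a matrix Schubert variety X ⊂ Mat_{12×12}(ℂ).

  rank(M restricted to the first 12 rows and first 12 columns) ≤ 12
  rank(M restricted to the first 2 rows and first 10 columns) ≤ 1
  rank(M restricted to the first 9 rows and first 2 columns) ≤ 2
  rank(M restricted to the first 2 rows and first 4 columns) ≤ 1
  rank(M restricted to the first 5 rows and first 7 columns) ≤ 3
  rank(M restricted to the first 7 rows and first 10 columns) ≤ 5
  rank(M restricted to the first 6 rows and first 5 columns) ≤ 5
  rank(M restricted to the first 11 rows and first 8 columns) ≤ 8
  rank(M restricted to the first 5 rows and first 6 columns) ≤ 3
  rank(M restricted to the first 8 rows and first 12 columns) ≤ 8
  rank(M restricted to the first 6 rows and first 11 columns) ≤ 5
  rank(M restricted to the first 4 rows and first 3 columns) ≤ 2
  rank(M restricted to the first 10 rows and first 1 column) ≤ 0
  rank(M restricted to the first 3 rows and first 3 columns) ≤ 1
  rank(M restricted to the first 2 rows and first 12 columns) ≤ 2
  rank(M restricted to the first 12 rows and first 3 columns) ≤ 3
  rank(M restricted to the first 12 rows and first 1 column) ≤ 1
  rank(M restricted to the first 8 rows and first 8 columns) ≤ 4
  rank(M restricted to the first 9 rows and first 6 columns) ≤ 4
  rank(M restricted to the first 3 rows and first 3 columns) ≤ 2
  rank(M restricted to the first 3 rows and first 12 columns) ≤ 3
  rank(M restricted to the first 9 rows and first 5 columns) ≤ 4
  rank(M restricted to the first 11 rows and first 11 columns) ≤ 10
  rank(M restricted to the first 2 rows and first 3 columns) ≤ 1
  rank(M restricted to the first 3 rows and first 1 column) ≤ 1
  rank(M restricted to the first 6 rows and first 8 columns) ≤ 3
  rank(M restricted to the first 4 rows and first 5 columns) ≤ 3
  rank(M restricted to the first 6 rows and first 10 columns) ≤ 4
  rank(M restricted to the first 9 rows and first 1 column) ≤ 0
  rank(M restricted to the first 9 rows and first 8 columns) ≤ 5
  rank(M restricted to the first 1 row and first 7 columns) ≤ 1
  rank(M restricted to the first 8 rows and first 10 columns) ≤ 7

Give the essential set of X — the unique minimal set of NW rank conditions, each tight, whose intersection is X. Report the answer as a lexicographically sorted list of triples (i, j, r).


Propagating the 32 rank bounds to every northwest block:

  R[1]: 0 1 1 1 1 1 1 1 1 1 1 1
  R[2]: 0 1 1 1 1 1 1 1 1 1 2 2
  R[3]: 0 1 1 2 2 2 2 2 2 2 3 3
  R[4]: 0 1 2 3 3 3 3 3 3 3 4 4
  R[5]: 0 1 2 3 3 3 3 3 4 4 5 5
  R[6]: 0 1 2 3 3 3 3 3 4 4 5 6
  R[7]: 0 1 2 3 4 4 4 4 5 5 6 7
  R[8]: 0 1 2 3 4 4 4 4 5 6 7 8
  R[9]: 0 1 2 3 4 4 5 5 6 7 8 9
  R[10]: 0 1 2 3 4 5 6 6 7 8 9 10
  R[11]: 1 2 3 4 5 6 7 7 8 9 10 11
  R[12]: 1 2 3 4 5 6 7 8 9 10 11 12

giving w = (2, 11, 4, 3, 9, 12, 5, 10, 7, 6, 1, 8) via Δ²R.

D(w) has 32 cells with 7 SE-corners; essential set:

[(2, 10, 1), (3, 3, 1), (6, 8, 3), (6, 10, 4), (8, 8, 4), (9, 6, 4), (10, 1, 0)]


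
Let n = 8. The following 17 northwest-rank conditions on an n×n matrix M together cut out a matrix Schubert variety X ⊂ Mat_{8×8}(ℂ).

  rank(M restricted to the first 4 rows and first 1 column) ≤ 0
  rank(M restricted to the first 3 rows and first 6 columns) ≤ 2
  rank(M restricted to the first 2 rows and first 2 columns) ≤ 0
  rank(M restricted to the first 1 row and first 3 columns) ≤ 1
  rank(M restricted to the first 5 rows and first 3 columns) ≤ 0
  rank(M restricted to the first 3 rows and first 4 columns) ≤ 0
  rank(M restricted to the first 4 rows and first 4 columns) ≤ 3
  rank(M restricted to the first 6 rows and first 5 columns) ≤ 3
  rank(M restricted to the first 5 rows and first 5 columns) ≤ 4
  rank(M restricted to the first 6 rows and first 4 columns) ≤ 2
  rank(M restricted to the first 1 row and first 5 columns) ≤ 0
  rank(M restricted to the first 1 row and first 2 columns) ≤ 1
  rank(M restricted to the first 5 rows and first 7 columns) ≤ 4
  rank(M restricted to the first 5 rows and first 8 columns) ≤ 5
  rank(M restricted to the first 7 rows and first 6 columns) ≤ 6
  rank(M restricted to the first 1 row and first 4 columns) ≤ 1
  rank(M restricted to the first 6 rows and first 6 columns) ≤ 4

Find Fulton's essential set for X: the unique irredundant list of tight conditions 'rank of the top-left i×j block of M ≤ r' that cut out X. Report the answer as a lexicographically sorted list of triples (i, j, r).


Computing R[i][j] = min implied NW-rank bound (n=8, 17 conditions):

  R[1]: 0  0  0  0  0  1  1  1
  R[2]: 0  0  0  0  1  2  2  2
  R[3]: 0  0  0  0  1  2  3  3
  R[4]: 0  0  0  1  2  3  4  4
  R[5]: 0  0  0  1  2  3  4  5
  R[6]: 1  1  1  2  3  4  5  6
  R[7]: 1  2  2  3  4  5  6  7
  R[8]: 1  2  3  4  5  6  7  8

second differences of R give the permutation w = (6, 5, 7, 4, 8, 1, 2, 3).

3 SE-corners of the 19-cell Rothe diagram give Ess(w):

[(1, 5, 0), (3, 4, 0), (5, 3, 0)]


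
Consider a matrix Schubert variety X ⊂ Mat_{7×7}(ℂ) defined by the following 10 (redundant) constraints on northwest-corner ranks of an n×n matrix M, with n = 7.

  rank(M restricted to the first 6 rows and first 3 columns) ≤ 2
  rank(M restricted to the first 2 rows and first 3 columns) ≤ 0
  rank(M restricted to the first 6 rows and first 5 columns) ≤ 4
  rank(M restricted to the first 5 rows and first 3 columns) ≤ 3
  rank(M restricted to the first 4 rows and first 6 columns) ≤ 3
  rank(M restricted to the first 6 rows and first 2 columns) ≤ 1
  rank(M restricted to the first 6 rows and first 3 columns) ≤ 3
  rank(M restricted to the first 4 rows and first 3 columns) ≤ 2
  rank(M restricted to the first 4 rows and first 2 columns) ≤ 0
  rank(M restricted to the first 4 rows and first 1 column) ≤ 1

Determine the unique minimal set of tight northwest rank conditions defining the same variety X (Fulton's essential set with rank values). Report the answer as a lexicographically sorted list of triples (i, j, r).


Propagating the 10 rank bounds to every northwest block:

  R[1]: 0, 0, 0, 1, 1, 1, 1
  R[2]: 0, 0, 0, 1, 2, 2, 2
  R[3]: 0, 0, 1, 2, 3, 3, 3
  R[4]: 0, 0, 1, 2, 3, 3, 4
  R[5]: 1, 1, 2, 3, 4, 4, 5
  R[6]: 1, 1, 2, 3, 4, 5, 6
  R[7]: 1, 2, 3, 4, 5, 6, 7

so w = (4, 5, 3, 7, 1, 6, 2).

Fulton essential set (4 of the 12 Rothe cells):

[(2, 3, 0), (4, 2, 0), (4, 6, 3), (6, 2, 1)]


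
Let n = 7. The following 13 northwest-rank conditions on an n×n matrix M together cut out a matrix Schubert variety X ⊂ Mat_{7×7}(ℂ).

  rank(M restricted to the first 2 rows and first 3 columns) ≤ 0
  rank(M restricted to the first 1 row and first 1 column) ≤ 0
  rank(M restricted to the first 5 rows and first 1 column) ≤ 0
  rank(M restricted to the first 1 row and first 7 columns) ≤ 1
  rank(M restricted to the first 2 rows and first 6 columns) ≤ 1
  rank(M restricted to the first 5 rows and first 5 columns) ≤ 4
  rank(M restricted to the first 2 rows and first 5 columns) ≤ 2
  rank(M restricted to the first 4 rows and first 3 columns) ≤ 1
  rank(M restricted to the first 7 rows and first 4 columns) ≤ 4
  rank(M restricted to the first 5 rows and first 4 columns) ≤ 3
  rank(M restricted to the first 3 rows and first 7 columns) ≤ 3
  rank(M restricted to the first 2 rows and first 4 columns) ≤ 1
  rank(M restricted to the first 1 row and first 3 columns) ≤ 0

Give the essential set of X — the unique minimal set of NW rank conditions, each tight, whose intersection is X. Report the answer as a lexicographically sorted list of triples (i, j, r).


Reconstructing r_w from the 13 given conditions:

  row 1: 0, 0, 0, 1, 1, 1, 1
  row 2: 0, 0, 0, 1, 1, 1, 2
  row 3: 0, 1, 1, 2, 2, 2, 3
  row 4: 0, 1, 1, 2, 3, 3, 4
  row 5: 0, 1, 2, 3, 4, 4, 5
  row 6: 1, 2, 3, 4, 5, 5, 6
  row 7: 1, 2, 3, 4, 5, 6, 7

giving w = (4, 7, 2, 5, 3, 1, 6) via Δ²R.

|D(w)|=12, |Ess(w)|=4:

[(2, 3, 0), (2, 6, 1), (4, 3, 1), (5, 1, 0)]


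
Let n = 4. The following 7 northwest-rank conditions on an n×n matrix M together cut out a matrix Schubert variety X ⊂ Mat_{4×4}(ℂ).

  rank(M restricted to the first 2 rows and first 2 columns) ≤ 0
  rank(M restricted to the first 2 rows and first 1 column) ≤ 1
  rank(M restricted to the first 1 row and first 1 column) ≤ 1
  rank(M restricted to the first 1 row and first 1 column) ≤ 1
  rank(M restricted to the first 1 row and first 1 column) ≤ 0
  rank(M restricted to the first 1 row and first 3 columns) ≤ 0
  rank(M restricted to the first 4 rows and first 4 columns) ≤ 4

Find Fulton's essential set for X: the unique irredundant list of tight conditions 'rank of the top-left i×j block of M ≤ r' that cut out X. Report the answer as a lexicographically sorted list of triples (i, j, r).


Propagating the 7 rank bounds to every northwest block:

  0  0  0  1
  0  0  1  2
  1  1  2  3
  1  2  3  4

giving w = (4, 3, 1, 2) via Δ²R.

ℓ(w)=5; the 2 essential cells (i,j,r):

[(1, 3, 0), (2, 2, 0)]


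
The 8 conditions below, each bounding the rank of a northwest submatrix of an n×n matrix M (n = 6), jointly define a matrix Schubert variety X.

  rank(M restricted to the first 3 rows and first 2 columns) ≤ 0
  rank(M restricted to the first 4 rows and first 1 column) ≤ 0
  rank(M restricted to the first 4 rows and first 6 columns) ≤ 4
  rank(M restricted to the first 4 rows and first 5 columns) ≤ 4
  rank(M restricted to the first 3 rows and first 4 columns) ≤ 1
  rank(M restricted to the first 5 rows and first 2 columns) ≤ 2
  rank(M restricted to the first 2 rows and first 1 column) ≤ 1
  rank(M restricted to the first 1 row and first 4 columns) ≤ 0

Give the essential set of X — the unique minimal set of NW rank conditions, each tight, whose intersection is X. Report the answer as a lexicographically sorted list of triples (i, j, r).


Rank table r_w(6×6) implied by the 8 constraints:

  row 1: 0 | 0 | 0 | 0 | 1 | 1
  row 2: 0 | 0 | 1 | 1 | 2 | 2
  row 3: 0 | 0 | 1 | 1 | 2 | 3
  row 4: 0 | 1 | 2 | 2 | 3 | 4
  row 5: 1 | 2 | 3 | 3 | 4 | 5
  row 6: 1 | 2 | 3 | 4 | 5 | 6

hence w(1..6) = (5, 3, 6, 2, 1, 4).

|D(w)|=10, |Ess(w)|=4:

[(1, 4, 0), (3, 2, 0), (3, 4, 1), (4, 1, 0)]


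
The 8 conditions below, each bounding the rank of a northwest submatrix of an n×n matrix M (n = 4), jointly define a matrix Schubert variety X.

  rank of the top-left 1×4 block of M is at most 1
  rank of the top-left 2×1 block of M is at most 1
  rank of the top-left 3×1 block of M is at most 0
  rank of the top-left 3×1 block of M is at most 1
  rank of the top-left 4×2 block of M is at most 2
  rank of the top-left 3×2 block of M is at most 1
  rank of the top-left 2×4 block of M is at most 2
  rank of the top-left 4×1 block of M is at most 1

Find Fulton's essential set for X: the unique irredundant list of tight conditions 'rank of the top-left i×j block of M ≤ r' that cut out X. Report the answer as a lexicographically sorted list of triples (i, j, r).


Reconstructing r_w from the 8 given conditions:

  row 1: 0 1 1 1
  row 2: 0 1 2 2
  row 3: 0 1 2 3
  row 4: 1 2 3 4

reading off 1-entries of Δ²R: w = (2, 3, 4, 1).

ℓ(w)=3; the 1 essential cell (i,j,r):

[(3, 1, 0)]


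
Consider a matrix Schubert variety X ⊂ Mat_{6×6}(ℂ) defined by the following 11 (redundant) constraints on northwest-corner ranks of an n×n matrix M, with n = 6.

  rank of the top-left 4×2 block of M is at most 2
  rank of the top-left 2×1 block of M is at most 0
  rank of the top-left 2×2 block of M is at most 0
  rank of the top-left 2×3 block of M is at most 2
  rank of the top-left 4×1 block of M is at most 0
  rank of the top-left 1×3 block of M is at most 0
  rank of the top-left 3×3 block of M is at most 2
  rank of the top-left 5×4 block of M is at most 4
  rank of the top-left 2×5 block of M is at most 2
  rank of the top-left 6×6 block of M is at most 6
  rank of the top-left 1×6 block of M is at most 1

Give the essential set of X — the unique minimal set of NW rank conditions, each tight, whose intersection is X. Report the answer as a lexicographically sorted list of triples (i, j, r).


The tightest implied rank at each (i,j), from the 11 conditions:

  row 1: 0  0  0  1  1  1
  row 2: 0  0  1  2  2  2
  row 3: 0  1  2  3  3  3
  row 4: 0  1  2  3  4  4
  row 5: 1  2  3  4  5  5
  row 6: 1  2  3  4  5  6

hence w(1..6) = (4, 3, 2, 5, 1, 6).

Fulton essential set (3 of the 7 Rothe cells):

[(1, 3, 0), (2, 2, 0), (4, 1, 0)]


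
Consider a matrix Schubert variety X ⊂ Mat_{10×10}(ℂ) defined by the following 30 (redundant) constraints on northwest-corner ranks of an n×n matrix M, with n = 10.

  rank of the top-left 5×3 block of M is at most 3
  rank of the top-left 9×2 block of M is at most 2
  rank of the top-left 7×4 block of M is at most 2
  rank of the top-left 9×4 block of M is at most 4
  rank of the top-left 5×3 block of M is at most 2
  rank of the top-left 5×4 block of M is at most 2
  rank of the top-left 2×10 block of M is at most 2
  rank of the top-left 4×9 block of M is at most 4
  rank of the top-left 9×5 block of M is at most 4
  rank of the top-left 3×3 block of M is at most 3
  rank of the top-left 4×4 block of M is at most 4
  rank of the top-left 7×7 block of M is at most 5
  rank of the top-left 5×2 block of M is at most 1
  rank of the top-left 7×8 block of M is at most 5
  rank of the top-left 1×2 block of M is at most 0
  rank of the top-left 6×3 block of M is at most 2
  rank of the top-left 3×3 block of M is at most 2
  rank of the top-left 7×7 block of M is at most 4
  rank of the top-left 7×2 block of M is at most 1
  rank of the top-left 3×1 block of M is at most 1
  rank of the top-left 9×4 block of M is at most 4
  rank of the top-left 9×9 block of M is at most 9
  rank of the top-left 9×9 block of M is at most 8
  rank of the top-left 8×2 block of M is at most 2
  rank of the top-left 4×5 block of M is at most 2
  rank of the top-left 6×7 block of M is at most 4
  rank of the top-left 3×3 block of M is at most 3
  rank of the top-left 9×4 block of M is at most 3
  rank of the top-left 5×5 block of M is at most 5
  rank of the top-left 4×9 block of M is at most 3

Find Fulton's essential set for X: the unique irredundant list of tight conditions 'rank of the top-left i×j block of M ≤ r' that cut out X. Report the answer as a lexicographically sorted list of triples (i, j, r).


The tightest implied rank at each (i,j), from the 30 conditions:

  0 0 1 1 1 1 1 1 1 1
  1 1 2 2 2 2 2 2 2 2
  1 1 2 2 2 3 3 3 3 3
  1 1 2 2 2 3 3 3 3 4
  1 1 2 2 3 4 4 4 4 5
  1 1 2 2 3 4 4 5 5 6
  1 1 2 2 3 4 4 5 6 7
  1 2 3 3 4 5 5 6 7 8
  1 2 3 3 4 5 6 7 8 9
  1 2 3 4 5 6 7 8 9 10

second differences of R give the permutation w = (3, 1, 6, 10, 5, 8, 9, 2, 7, 4).

D(w) has 20 cells with 7 SE-corners; essential set:

[(1, 2, 0), (4, 5, 2), (4, 9, 3), (7, 2, 1), (7, 4, 2), (7, 7, 4), (9, 4, 3)]


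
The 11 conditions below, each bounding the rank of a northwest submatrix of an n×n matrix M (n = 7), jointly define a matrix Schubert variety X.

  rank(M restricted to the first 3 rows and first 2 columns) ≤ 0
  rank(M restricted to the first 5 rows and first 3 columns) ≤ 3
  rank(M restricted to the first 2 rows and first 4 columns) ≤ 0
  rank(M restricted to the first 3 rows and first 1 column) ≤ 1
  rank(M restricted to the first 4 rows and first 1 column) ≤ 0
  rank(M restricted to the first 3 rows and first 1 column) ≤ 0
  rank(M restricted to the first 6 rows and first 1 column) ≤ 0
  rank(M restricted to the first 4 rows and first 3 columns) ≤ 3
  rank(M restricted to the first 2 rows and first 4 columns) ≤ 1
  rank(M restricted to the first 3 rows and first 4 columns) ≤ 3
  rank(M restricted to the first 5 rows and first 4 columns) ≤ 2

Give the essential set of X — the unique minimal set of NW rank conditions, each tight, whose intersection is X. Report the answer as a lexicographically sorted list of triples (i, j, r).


Recovering R(i,j) via the rank-extension bound from the 11 conditions:

  i=1: 0, 0, 0, 0, 1, 1, 1
  i=2: 0, 0, 0, 0, 1, 2, 2
  i=3: 0, 0, 1, 1, 2, 3, 3
  i=4: 0, 1, 2, 2, 3, 4, 4
  i=5: 0, 1, 2, 2, 3, 4, 5
  i=6: 0, 1, 2, 3, 4, 5, 6
  i=7: 1, 2, 3, 4, 5, 6, 7

second differences of R give the permutation w = (5, 6, 3, 2, 7, 4, 1).

Rothe diagram D(w) (14 cells), 4 SE-corners (essential conditions):

[(2, 4, 0), (3, 2, 0), (5, 4, 2), (6, 1, 0)]


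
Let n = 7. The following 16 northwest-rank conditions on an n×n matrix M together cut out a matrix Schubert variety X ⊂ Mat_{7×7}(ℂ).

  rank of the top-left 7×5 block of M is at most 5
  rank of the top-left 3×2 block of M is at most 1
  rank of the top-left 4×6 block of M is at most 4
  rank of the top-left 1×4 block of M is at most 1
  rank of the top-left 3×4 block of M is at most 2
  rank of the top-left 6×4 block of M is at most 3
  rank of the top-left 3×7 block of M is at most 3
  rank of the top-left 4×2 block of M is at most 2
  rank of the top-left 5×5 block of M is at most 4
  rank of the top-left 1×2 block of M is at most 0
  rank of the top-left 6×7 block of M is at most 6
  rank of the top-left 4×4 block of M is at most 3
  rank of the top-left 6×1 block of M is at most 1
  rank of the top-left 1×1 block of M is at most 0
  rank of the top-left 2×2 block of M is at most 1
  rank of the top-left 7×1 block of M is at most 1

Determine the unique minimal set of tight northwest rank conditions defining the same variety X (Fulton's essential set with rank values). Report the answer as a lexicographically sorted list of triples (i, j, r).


The tightest implied rank at each (i,j), from the 16 conditions:

  R[1]: 0  0  1  1  1  1  1
  R[2]: 1  1  2  2  2  2  2
  R[3]: 1  1  2  2  3  3  3
  R[4]: 1  2  3  3  4  4  4
  R[5]: 1  2  3  3  4  5  5
  R[6]: 1  2  3  3  4  5  6
  R[7]: 1  2  3  4  5  6  7

the unique w with this rank table is (3, 1, 5, 2, 6, 7, 4).

|D(w)|=6, |Ess(w)|=4:

[(1, 2, 0), (3, 2, 1), (3, 4, 2), (6, 4, 3)]


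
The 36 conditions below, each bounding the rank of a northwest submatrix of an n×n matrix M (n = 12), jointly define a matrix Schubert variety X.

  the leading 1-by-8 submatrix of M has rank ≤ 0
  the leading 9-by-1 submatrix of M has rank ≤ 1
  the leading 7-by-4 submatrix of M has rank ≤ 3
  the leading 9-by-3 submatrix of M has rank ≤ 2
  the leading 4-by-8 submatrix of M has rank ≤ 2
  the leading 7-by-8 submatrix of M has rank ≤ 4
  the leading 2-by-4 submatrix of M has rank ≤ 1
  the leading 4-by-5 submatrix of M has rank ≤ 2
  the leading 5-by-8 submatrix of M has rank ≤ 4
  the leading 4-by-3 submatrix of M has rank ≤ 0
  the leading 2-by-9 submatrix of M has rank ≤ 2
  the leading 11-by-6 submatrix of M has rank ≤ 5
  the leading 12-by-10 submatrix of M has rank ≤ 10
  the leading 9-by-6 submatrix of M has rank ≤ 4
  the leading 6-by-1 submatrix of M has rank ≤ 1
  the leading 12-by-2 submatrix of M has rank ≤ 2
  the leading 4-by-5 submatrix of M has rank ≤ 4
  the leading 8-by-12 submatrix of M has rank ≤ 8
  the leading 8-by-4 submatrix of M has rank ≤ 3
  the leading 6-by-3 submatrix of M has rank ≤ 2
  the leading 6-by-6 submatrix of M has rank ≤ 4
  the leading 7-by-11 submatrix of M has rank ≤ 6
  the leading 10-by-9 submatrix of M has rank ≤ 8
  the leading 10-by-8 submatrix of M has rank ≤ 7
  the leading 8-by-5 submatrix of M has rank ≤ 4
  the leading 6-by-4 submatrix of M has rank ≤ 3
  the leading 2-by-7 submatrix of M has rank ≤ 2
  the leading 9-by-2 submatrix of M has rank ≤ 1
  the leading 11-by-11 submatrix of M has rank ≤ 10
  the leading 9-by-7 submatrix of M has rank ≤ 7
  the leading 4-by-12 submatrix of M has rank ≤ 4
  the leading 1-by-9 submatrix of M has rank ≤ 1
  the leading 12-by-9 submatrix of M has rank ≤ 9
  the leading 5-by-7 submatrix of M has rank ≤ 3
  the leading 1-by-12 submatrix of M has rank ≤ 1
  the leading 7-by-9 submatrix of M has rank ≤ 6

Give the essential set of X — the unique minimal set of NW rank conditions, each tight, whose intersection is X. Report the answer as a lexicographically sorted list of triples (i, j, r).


Recovering R(i,j) via the rank-extension bound from the 36 conditions:

  R[1]: 0 | 0 | 0 | 0 | 0 | 0 | 0 | 0 | 1 | 1 | 1 | 1
  R[2]: 0 | 0 | 0 | 1 | 1 | 1 | 1 | 1 | 2 | 2 | 2 | 2
  R[3]: 0 | 0 | 0 | 1 | 2 | 2 | 2 | 2 | 3 | 3 | 3 | 3
  R[4]: 0 | 0 | 0 | 1 | 2 | 2 | 2 | 2 | 3 | 4 | 4 | 4
  R[5]: 1 | 1 | 1 | 2 | 3 | 3 | 3 | 3 | 4 | 5 | 5 | 5
  R[6]: 1 | 1 | 2 | 3 | 4 | 4 | 4 | 4 | 5 | 6 | 6 | 6
  R[7]: 1 | 1 | 2 | 3 | 4 | 4 | 4 | 4 | 5 | 6 | 6 | 7
  R[8]: 1 | 1 | 2 | 3 | 4 | 4 | 5 | 5 | 6 | 7 | 7 | 8
  R[9]: 1 | 1 | 2 | 3 | 4 | 4 | 5 | 6 | 7 | 8 | 8 | 9
  R[10]: 1 | 2 | 3 | 4 | 5 | 5 | 6 | 7 | 8 | 9 | 9 | 10
  R[11]: 1 | 2 | 3 | 4 | 5 | 5 | 6 | 7 | 8 | 9 | 10 | 11
  R[12]: 1 | 2 | 3 | 4 | 5 | 6 | 7 | 8 | 9 | 10 | 11 | 12

reading off 1-entries of Δ²R: w = (9, 4, 5, 10, 1, 3, 12, 7, 8, 2, 11, 6).

Rothe diagram D(w) (31 cells), 8 SE-corners (essential conditions):

[(1, 8, 0), (4, 3, 0), (4, 8, 2), (7, 8, 4), (7, 11, 6), (9, 2, 1), (9, 6, 4), (11, 6, 5)]


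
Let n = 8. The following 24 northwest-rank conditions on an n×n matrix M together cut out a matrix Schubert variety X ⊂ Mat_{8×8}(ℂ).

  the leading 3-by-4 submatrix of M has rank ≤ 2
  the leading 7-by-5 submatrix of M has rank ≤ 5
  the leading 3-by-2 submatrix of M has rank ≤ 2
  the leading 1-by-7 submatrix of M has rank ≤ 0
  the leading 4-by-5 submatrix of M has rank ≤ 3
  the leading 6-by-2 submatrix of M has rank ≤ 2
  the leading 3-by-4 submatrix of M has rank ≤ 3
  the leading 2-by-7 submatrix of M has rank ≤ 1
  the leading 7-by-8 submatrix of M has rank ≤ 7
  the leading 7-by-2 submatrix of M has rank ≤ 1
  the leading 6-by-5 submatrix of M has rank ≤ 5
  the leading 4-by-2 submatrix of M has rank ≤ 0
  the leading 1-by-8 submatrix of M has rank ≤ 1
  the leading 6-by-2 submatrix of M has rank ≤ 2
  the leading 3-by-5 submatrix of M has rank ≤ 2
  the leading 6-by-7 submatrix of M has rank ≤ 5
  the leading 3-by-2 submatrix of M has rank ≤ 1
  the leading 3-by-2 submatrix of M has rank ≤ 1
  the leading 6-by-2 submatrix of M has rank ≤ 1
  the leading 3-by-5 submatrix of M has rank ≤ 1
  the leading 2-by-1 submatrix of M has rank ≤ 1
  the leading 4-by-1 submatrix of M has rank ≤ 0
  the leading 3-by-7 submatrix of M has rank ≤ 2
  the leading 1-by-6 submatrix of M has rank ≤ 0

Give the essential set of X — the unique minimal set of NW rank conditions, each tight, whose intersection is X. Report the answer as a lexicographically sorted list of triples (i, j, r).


Computing R[i][j] = min implied NW-rank bound (n=8, 24 conditions):

  R[1]: 0  0  0  0  0  0  0  1
  R[2]: 0  0  1  1  1  1  1  2
  R[3]: 0  0  1  1  1  2  2  3
  R[4]: 0  0  1  2  2  3  3  4
  R[5]: 1  1  2  3  3  4  4  5
  R[6]: 1  1  2  3  4  5  5  6
  R[7]: 1  1  2  3  4  5  6  7
  R[8]: 1  2  3  4  5  6  7  8

so w = (8, 3, 6, 4, 1, 5, 7, 2).

D(w) has 17 cells with 4 SE-corners; essential set:

[(1, 7, 0), (3, 5, 1), (4, 2, 0), (7, 2, 1)]


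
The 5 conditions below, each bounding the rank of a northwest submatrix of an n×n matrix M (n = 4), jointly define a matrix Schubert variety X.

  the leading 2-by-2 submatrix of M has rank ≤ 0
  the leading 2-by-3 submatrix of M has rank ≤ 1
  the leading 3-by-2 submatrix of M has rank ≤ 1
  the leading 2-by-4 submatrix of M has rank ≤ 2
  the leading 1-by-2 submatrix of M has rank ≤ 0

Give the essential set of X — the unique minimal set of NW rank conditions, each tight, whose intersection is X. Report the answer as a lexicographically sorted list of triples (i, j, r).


Propagating the 5 rank bounds to every northwest block:

  0 0 1 1
  0 0 1 2
  1 1 2 3
  1 2 3 4

the unique w with this rank table is (3, 4, 1, 2).

Fulton essential set (1 of the 4 Rothe cells):

[(2, 2, 0)]


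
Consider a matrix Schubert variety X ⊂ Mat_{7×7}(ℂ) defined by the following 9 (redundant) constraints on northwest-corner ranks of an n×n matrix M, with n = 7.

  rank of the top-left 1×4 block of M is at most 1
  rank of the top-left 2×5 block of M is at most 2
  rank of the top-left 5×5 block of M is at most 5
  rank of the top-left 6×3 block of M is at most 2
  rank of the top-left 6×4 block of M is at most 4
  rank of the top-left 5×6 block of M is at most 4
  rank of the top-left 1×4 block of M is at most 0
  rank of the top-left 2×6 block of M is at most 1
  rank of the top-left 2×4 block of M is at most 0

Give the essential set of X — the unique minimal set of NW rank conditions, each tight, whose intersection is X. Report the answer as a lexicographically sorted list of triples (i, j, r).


The tightest implied rank at each (i,j), from the 9 conditions:

  i=1: 0 0 0 0 1 1 1
  i=2: 0 0 0 0 1 1 2
  i=3: 1 1 1 1 2 2 3
  i=4: 1 2 2 2 3 3 4
  i=5: 1 2 2 3 4 4 5
  i=6: 1 2 2 3 4 5 6
  i=7: 1 2 3 4 5 6 7

the unique w with this rank table is (5, 7, 1, 2, 4, 6, 3).

3 SE-corners of the 11-cell Rothe diagram give Ess(w):

[(2, 4, 0), (2, 6, 1), (6, 3, 2)]


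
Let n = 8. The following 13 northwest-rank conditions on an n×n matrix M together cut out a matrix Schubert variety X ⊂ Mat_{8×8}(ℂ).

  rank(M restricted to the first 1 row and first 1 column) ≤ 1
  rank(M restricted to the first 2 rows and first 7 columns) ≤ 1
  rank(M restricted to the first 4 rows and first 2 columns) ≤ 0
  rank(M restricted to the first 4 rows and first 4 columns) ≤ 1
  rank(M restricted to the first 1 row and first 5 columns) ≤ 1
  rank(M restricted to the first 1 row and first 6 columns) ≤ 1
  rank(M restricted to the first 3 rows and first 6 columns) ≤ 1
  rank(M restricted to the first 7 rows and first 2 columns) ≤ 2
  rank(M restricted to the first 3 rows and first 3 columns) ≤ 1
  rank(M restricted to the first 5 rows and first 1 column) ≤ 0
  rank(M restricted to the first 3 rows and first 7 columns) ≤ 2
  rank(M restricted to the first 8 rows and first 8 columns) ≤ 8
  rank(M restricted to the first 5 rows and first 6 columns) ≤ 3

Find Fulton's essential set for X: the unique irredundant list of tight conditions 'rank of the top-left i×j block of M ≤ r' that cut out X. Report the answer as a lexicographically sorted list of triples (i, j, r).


Recovering R(i,j) via the rank-extension bound from the 13 conditions:

  i=1: 0, 0, 1, 1, 1, 1, 1, 1
  i=2: 0, 0, 1, 1, 1, 1, 1, 2
  i=3: 0, 0, 1, 1, 1, 1, 2, 3
  i=4: 0, 0, 1, 1, 2, 2, 3, 4
  i=5: 0, 1, 2, 2, 3, 3, 4, 5
  i=6: 1, 2, 3, 3, 4, 4, 5, 6
  i=7: 1, 2, 3, 4, 5, 5, 6, 7
  i=8: 1, 2, 3, 4, 5, 6, 7, 8

hence w(1..8) = (3, 8, 7, 5, 2, 1, 4, 6).

5 SE-corners of the 17-cell Rothe diagram give Ess(w):

[(2, 7, 1), (3, 6, 1), (4, 2, 0), (4, 4, 1), (5, 1, 0)]


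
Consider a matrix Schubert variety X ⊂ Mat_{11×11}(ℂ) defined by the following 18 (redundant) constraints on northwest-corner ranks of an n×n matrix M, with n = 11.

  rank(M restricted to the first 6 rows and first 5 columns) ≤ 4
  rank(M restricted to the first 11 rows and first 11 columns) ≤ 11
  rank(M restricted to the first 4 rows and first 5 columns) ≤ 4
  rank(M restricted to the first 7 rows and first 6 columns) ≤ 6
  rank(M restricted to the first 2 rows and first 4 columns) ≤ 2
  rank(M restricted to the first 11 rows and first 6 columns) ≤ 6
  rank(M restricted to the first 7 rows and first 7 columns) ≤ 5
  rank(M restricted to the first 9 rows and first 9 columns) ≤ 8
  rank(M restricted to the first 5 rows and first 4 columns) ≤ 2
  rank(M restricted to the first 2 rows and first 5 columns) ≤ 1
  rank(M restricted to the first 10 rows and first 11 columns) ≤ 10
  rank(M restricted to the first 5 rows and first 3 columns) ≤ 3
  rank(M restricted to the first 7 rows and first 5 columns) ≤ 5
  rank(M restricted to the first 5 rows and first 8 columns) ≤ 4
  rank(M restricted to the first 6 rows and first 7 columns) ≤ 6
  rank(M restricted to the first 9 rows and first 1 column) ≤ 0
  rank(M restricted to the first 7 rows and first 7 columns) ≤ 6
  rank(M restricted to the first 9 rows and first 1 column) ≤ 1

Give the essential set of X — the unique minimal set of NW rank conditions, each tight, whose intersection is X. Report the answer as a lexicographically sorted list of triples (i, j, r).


Reconstructing r_w from the 18 given conditions:

  row 1: 0  1  1  1  1  1  1  1  1  1  1
  row 2: 0  1  1  1  1  2  2  2  2  2  2
  row 3: 0  1  2  2  2  3  3  3  3  3  3
  row 4: 0  1  2  2  3  4  4  4  4  4  4
  row 5: 0  1  2  2  3  4  4  4  5  5  5
  row 6: 0  1  2  3  4  5  5  5  6  6  6
  row 7: 0  1  2  3  4  5  5  6  7  7  7
  row 8: 0  1  2  3  4  5  6  7  8  8  8
  row 9: 0  1  2  3  4  5  6  7  8  9  9
  row 10: 1  2  3  4  5  6  7  8  9  10  10
  row 11: 1  2  3  4  5  6  7  8  9  10  11

hence w(1..11) = (2, 6, 3, 5, 9, 4, 8, 7, 10, 1, 11).

D(w) has 17 cells with 5 SE-corners; essential set:

[(2, 5, 1), (5, 4, 2), (5, 8, 4), (7, 7, 5), (9, 1, 0)]


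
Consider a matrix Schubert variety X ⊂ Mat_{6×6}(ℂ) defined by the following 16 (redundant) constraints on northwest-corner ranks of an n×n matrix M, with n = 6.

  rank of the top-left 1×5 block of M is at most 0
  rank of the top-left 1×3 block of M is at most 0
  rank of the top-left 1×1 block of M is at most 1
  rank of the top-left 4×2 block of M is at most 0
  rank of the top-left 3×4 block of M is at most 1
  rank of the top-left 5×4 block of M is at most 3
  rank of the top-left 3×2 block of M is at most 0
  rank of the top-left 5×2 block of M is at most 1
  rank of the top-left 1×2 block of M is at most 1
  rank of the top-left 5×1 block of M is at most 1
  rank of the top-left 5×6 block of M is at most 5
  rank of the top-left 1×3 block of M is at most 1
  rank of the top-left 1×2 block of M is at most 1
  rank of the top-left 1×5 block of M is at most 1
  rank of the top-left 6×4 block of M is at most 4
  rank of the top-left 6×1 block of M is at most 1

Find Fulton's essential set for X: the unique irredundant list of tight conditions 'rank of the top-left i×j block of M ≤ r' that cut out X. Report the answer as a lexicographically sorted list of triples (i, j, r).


Rank table r_w(6×6) implied by the 16 constraints:

  i=1: 0 0 0 0 0 1
  i=2: 0 0 1 1 1 2
  i=3: 0 0 1 1 2 3
  i=4: 0 0 1 2 3 4
  i=5: 1 1 2 3 4 5
  i=6: 1 2 3 4 5 6

second differences of R give the permutation w = (6, 3, 5, 4, 1, 2).

Rothe diagram D(w) (12 cells), 3 SE-corners (essential conditions):

[(1, 5, 0), (3, 4, 1), (4, 2, 0)]


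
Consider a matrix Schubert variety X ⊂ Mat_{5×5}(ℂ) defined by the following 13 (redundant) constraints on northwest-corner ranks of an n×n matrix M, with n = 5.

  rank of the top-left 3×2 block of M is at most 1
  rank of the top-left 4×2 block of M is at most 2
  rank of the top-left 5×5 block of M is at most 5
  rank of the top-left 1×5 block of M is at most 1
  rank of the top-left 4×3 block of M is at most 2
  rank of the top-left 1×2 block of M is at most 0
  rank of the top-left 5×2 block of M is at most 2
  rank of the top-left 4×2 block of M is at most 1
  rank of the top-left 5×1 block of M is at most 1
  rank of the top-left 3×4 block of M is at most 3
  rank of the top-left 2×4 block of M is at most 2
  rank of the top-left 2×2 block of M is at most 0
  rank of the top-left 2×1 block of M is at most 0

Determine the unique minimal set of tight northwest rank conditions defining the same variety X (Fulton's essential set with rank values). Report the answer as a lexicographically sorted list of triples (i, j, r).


Reconstructing r_w from the 13 given conditions:

  row 1: 0, 0, 1, 1, 1
  row 2: 0, 0, 1, 2, 2
  row 3: 1, 1, 2, 3, 3
  row 4: 1, 1, 2, 3, 4
  row 5: 1, 2, 3, 4, 5

hence w(1..5) = (3, 4, 1, 5, 2).

2 SE-corners of the 5-cell Rothe diagram give Ess(w):

[(2, 2, 0), (4, 2, 1)]


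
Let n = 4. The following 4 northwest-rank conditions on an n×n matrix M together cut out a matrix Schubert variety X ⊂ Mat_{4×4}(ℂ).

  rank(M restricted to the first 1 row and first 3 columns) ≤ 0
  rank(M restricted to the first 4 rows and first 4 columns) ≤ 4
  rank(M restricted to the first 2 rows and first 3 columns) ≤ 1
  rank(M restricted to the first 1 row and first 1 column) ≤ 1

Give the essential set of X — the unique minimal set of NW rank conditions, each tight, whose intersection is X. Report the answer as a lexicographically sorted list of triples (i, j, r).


Computing R[i][j] = min implied NW-rank bound (n=4, 4 conditions):

  i=1: 0, 0, 0, 1
  i=2: 1, 1, 1, 2
  i=3: 1, 2, 2, 3
  i=4: 1, 2, 3, 4

reading off 1-entries of Δ²R: w = (4, 1, 2, 3).

Rothe diagram D(w) (3 cells), 1 SE-corner (essential condition):

[(1, 3, 0)]


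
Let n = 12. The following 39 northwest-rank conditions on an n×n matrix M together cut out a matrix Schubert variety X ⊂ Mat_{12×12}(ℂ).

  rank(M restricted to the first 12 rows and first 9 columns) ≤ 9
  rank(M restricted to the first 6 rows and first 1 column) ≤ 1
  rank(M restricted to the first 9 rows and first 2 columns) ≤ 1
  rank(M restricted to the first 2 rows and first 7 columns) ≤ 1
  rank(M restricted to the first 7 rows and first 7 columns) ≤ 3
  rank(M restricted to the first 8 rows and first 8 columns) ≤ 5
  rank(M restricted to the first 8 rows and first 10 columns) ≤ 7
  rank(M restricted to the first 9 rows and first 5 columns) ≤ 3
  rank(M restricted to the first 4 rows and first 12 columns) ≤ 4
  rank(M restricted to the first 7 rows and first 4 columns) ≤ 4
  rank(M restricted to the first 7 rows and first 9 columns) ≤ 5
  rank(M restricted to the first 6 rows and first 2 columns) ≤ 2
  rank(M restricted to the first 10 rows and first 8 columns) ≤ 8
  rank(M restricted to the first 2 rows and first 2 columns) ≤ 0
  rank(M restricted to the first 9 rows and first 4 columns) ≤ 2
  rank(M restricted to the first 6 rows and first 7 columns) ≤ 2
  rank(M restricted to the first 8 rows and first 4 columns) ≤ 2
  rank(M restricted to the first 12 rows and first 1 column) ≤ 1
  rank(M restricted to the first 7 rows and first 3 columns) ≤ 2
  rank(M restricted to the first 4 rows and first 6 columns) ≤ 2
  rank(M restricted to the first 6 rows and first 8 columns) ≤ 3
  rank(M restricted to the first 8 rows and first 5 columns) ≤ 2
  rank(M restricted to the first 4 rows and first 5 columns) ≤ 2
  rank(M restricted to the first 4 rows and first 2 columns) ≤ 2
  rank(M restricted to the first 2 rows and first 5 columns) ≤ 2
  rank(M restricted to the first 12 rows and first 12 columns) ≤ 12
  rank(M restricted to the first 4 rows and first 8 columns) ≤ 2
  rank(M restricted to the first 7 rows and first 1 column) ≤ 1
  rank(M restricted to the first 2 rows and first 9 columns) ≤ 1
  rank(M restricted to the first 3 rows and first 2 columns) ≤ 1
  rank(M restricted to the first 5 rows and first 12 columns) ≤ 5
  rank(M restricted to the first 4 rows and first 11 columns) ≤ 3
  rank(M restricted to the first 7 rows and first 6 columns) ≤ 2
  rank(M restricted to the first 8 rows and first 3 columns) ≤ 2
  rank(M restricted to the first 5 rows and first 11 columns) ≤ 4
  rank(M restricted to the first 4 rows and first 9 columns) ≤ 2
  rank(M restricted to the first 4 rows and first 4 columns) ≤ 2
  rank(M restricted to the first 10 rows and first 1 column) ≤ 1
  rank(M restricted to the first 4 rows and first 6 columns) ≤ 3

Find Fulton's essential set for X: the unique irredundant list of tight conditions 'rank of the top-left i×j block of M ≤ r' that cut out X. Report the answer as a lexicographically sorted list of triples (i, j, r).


Computing R[i][j] = min implied NW-rank bound (n=12, 39 conditions):

  row 1: 0 | 0 | 1 | 1 | 1 | 1 | 1 | 1 | 1 | 1 | 1 | 1
  row 2: 0 | 0 | 1 | 1 | 1 | 1 | 1 | 1 | 1 | 2 | 2 | 2
  row 3: 1 | 1 | 2 | 2 | 2 | 2 | 2 | 2 | 2 | 3 | 3 | 3
  row 4: 1 | 1 | 2 | 2 | 2 | 2 | 2 | 2 | 2 | 3 | 3 | 4
  row 5: 1 | 1 | 2 | 2 | 2 | 2 | 2 | 3 | 3 | 4 | 4 | 5
  row 6: 1 | 1 | 2 | 2 | 2 | 2 | 2 | 3 | 4 | 5 | 5 | 6
  row 7: 1 | 1 | 2 | 2 | 2 | 2 | 3 | 4 | 5 | 6 | 6 | 7
  row 8: 1 | 1 | 2 | 2 | 2 | 3 | 4 | 5 | 6 | 7 | 7 | 8
  row 9: 1 | 1 | 2 | 2 | 3 | 4 | 5 | 6 | 7 | 8 | 8 | 9
  row 10: 1 | 2 | 3 | 3 | 4 | 5 | 6 | 7 | 8 | 9 | 9 | 10
  row 11: 1 | 2 | 3 | 4 | 5 | 6 | 7 | 8 | 9 | 10 | 10 | 11
  row 12: 1 | 2 | 3 | 4 | 5 | 6 | 7 | 8 | 9 | 10 | 11 | 12

reading off 1-entries of Δ²R: w = (3, 10, 1, 12, 8, 9, 7, 6, 5, 2, 4, 11).

Fulton essential set (9 of the 37 Rothe cells):

[(2, 2, 0), (2, 9, 1), (4, 9, 2), (4, 11, 3), (6, 7, 2), (7, 6, 2), (8, 5, 2), (9, 2, 1), (9, 4, 2)]


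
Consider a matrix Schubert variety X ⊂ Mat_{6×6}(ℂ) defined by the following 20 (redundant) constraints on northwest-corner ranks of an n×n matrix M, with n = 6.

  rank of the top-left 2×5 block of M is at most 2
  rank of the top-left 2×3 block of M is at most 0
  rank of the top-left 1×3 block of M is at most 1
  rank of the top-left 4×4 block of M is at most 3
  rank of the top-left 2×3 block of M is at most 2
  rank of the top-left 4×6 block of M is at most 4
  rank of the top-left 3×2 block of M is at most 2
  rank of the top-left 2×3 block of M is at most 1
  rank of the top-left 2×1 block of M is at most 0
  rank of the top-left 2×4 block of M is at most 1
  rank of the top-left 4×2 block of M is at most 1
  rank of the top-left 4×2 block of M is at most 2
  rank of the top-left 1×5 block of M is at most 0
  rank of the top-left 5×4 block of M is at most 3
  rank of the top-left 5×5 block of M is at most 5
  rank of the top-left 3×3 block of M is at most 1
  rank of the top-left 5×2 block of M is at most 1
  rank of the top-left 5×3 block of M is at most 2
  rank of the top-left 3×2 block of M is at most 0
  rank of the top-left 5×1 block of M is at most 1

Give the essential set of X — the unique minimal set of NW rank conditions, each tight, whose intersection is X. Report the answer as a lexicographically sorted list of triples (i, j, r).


Computing R[i][j] = min implied NW-rank bound (n=6, 20 conditions):

  i=1: 0 0 0 0 0 1
  i=2: 0 0 0 1 1 2
  i=3: 0 0 1 2 2 3
  i=4: 1 1 2 3 3 4
  i=5: 1 1 2 3 4 5
  i=6: 1 2 3 4 5 6

reading off 1-entries of Δ²R: w = (6, 4, 3, 1, 5, 2).

D(w) has 11 cells with 4 SE-corners; essential set:

[(1, 5, 0), (2, 3, 0), (3, 2, 0), (5, 2, 1)]
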